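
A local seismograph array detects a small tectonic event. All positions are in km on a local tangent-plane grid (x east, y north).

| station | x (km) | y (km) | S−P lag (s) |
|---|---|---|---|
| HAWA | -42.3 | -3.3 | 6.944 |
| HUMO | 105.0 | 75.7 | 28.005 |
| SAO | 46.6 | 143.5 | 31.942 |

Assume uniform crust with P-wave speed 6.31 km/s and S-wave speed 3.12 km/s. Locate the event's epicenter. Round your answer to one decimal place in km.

Distance from S−P lag: d = Δt · v_P v_S / (v_P − v_S) = Δt · (6.31·3.12)/(6.31−3.12) ≈ 6.1715·Δt.
So d_HAWA = 42.86, d_HUMO = 172.83, d_SAO = 197.13 km.
Circle about each station: (x + 42.3)² + (y + 3.3)² = 42.86²; (x − 105.0)² + (y − 75.7)² = 172.83²; (x − 46.6)² + (y − 143.5)² = 197.13².
Subtracting the HAWA equation from the HUMO and SAO equations removes the quadratic terms:
294.6 x + 158.0 y = -13077.92
177.8 x + 293.6 y = -16059.63
Solving the 2×2 system: x ≈ -22.3, y ≈ -41.2 km.

-22.3 km east, -41.2 km north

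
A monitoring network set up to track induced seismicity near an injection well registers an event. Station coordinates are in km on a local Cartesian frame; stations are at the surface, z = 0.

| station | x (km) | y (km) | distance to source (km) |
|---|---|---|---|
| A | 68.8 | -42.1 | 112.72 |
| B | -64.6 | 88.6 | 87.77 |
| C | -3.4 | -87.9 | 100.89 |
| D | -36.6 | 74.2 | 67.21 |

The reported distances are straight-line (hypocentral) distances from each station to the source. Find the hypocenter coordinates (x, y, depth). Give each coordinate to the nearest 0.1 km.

Each station gives a sphere (x−x_i)² + (y−y_i)² + z² = d_i² (stations at z=0).
Subtracting the A sphere from B and C: z² cancels, leaving linear equations in x and y:
-266.8 x + 261.4 y = 10519.50
-144.4 x − 91.6 y = 3759.13
Solving: x ≈ -31.297, y ≈ 8.299 km (keep extra digits for the depth step; rounded: -31.3, 8.3).
Then from the A sphere: z² = 112.72² − (x − 68.8)² − (y + 42.1)² with x = -31.297, y = 8.299, so z ≈ 12.097 ≈ 12.1 km.
Check against D (with the unrounded solution): distance 67.21 ≈ 67.21 km. ✓

(-31.3, 8.3, 12.1)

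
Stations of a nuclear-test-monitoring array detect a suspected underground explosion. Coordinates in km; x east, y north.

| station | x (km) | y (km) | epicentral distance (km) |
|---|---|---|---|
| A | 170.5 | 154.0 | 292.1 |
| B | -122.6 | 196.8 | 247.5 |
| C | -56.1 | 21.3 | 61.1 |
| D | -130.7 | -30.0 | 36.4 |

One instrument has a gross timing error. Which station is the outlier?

D

Solve using three stations at a time. Using A, B, C (subtract circle equations pairwise → linear system) gives (x, y) ≈ (-48.5, -39.3).
Distances from that point to each station vs reported:
  A: calculated 292.1 vs reported 292.1 → residual 0.0 km
  B: calculated 247.5 vs reported 247.5 → residual 0.0 km
  C: calculated 61.1 vs reported 61.1 → residual 0.0 km
  D: calculated 82.8 vs reported 36.4 → residual 46.4 km
A, B, C are mutually consistent (residuals ≈ 0); D is off by 46.4 km.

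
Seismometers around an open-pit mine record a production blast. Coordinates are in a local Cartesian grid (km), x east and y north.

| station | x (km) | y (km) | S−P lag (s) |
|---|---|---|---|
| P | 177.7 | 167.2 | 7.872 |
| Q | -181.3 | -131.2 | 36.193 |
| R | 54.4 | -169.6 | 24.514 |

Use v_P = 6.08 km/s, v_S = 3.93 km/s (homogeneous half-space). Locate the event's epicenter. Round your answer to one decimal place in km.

Distance from S−P lag: d = Δt · v_P v_S / (v_P − v_S) = Δt · (6.08·3.93)/(6.08−3.93) ≈ 11.1137·Δt.
So d_P = 87.49, d_Q = 402.24, d_R = 272.44 km.
Circle about each station: (x − 177.7)² + (y − 167.2)² = 87.49²; (x + 181.3)² + (y + 131.2)² = 402.24²; (x − 54.4)² + (y + 169.6)² = 272.44².
Subtracting the P equation from the Q and R equations removes the quadratic terms:
-718.0 x − 596.8 y = -163592.52
-246.6 x − 673.6 y = -94378.66
Solving the 2×2 system: x ≈ 160.1, y ≈ 81.5 km.

(160.1, 81.5)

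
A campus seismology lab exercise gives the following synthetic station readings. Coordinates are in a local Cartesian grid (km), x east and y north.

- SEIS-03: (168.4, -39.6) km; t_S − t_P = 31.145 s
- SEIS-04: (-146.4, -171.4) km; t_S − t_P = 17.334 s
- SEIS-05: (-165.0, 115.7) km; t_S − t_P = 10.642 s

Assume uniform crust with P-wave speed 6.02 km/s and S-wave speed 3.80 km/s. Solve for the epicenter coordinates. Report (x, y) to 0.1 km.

-149.1 km east, 7.2 km north

Distance from S−P lag: d = Δt · v_P v_S / (v_P − v_S) = Δt · (6.02·3.80)/(6.02−3.80) ≈ 10.3045·Δt.
So d_SEIS-03 = 320.93, d_SEIS-04 = 178.62, d_SEIS-05 = 109.66 km.
Circle about each station: (x − 168.4)² + (y + 39.6)² = 320.93²; (x + 146.4)² + (y + 171.4)² = 178.62²; (x + 165.0)² + (y − 115.7)² = 109.66².
Subtracting pairs of circle equations eliminates x²+y² and gives linear equations (the radical axes):
-629.6 x − 263.6 y = 91975.16
-666.8 x + 310.6 y = 101655.52
Solving the 2×2 system: x ≈ -149.1, y ≈ 7.2 km.
Check against SEIS-03 (with the unrounded x, y): √((x − 168.4)²+(y + 39.6)²) = 320.93 ≈ 320.93 km. ✓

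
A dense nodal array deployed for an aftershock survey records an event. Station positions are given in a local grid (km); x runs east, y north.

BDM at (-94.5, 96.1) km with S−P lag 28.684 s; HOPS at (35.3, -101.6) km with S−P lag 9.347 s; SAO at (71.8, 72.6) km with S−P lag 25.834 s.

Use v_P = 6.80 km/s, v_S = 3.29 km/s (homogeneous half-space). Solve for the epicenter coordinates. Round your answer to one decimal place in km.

Distance from S−P lag: d = Δt · v_P v_S / (v_P − v_S) = Δt · (6.80·3.29)/(6.80−3.29) ≈ 6.3738·Δt.
So d_BDM = 182.83, d_HOPS = 59.58, d_SAO = 164.66 km.
Circle about each station: (x + 94.5)² + (y − 96.1)² = 182.83²; (x − 35.3)² + (y + 101.6)² = 59.58²; (x − 71.8)² + (y − 72.6)² = 164.66².
Subtracting the BDM equation from the HOPS and SAO equations removes the quadratic terms:
259.6 x − 395.4 y = 23280.22
332.6 x − 47.0 y = -1425.57
Solving the 2×2 system: x ≈ -13.9, y ≈ -68.0 km.

-13.9 km east, -68.0 km north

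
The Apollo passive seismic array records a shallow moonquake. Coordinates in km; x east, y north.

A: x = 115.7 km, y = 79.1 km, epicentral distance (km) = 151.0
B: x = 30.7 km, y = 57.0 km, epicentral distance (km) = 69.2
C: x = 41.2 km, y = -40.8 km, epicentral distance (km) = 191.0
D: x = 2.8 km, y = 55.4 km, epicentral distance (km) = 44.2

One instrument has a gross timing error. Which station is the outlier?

C

Solve using three stations at a time. Using A, B, D (subtract circle equations pairwise → linear system) gives (x, y) ≈ (-35.3, 77.8).
Distances from that point to each station vs reported:
  A: calculated 151.0 vs reported 151.0 → residual 0.0 km
  B: calculated 69.2 vs reported 69.2 → residual 0.0 km
  C: calculated 141.2 vs reported 191.0 → residual 49.8 km
  D: calculated 44.2 vs reported 44.2 → residual 0.0 km
A, B, D are mutually consistent (residuals ≈ 0); C is off by 49.8 km.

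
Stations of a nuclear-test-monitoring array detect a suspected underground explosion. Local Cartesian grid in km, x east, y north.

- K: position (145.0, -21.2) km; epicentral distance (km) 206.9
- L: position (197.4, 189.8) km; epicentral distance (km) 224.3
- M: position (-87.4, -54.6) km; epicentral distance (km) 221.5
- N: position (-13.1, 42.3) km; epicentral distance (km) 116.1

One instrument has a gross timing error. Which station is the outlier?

K

Solve using three stations at a time. Using L, M, N (subtract circle equations pairwise → linear system) gives (x, y) ≈ (-24.6, 157.8).
Distances from that point to each station vs reported:
  K: calculated 246.5 vs reported 206.9 → residual 39.6 km
  L: calculated 224.3 vs reported 224.3 → residual 0.0 km
  M: calculated 221.5 vs reported 221.5 → residual 0.0 km
  N: calculated 116.0 vs reported 116.1 → residual 0.1 km
L, M, N are mutually consistent (residuals ≈ 0); K is off by 39.6 km.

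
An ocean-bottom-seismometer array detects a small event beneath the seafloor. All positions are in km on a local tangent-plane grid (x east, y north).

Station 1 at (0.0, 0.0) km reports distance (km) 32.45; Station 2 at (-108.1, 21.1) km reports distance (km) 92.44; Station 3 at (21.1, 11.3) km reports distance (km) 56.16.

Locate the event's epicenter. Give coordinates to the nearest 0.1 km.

Circle about each station: x² + y² = 32.45²; (x + 108.1)² + (y − 21.1)² = 92.44²; (x − 21.1)² + (y − 11.3)² = 56.16².
Subtracting pairs of circle equations eliminates x²+y² and gives linear equations (the radical axes):
-216.2 x + 42.2 y = 4638.67
42.2 x + 22.6 y = -1528.04
Solving the 2×2 system: x ≈ -25.4, y ≈ -20.2 km.
Check against Station 1 (with the unrounded x, y): √(x²+y²) = 32.44 ≈ 32.45 km. ✓

x ≈ -25.4 km, y ≈ -20.2 km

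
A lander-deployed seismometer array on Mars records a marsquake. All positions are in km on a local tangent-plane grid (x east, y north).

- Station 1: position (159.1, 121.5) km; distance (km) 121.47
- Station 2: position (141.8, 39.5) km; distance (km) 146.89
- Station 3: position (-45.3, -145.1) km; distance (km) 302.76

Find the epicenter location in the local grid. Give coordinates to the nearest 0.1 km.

(40.0, 145.4)

Circle about each station: (x − 159.1)² + (y − 121.5)² = 121.47²; (x − 141.8)² + (y − 39.5)² = 146.89²; (x + 45.3)² + (y + 145.1)² = 302.76².
Subtracting the Station 1 equation from the Station 2 and Station 3 equations removes the quadratic terms:
-34.6 x − 164.0 y = -25229.28
-408.8 x − 533.2 y = -93877.62
Solving the 2×2 system: x ≈ 40.0, y ≈ 145.4 km.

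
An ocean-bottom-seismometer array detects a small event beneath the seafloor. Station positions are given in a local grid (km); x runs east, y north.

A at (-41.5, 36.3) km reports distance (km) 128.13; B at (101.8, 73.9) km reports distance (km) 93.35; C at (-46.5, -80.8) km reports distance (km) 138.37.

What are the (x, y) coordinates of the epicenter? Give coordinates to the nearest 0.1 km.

(75.6, -15.7)

Circle about each station: (x + 41.5)² + (y − 36.3)² = 128.13²; (x − 101.8)² + (y − 73.9)² = 93.35²; (x + 46.5)² + (y + 80.8)² = 138.37².
Subtracting the A equation from the B and C equations removes the quadratic terms:
286.6 x + 75.2 y = 20487.58
-10.0 x − 234.2 y = 2921.99
Solving the 2×2 system: x ≈ 75.6, y ≈ -15.7 km.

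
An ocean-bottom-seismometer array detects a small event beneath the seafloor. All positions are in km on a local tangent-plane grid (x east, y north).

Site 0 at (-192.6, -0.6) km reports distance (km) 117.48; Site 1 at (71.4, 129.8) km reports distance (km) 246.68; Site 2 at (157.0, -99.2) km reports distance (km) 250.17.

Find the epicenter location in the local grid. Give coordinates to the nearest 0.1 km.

x ≈ -89.6 km, y ≈ -57.1 km

Circle about each station: (x + 192.6)² + (y + 0.6)² = 117.48²; (x − 71.4)² + (y − 129.8)² = 246.68²; (x − 157.0)² + (y + 99.2)² = 250.17².
Subtracting pairs of circle equations eliminates x²+y² and gives linear equations (the radical axes):
528.0 x + 260.8 y = -62198.59
699.2 x − 197.2 y = -51388.96
Solving the 2×2 system: x ≈ -89.6, y ≈ -57.1 km.
Check against Site 0 (with the unrounded x, y): √((x + 192.6)²+(y + 0.6)²) = 117.48 ≈ 117.48 km. ✓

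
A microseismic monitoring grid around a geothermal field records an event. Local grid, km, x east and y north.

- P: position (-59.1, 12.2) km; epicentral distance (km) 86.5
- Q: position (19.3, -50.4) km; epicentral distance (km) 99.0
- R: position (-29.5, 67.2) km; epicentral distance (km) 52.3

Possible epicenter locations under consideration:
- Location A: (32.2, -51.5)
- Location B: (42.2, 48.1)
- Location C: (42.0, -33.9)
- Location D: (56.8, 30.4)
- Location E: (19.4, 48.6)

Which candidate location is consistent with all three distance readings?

Location E

For each candidate, compare |candidate − station| to the reported distance:
Location A: residuals P 24.8, Q 86.1, R 81.5 → max 86.1 km
Location B: residuals P 21.0, Q 2.1, R 21.9 → max 21.9 km
Location C: residuals P 24.6, Q 70.9, R 71.5 → max 71.5 km
Location D: residuals P 30.8, Q 9.9, R 41.5 → max 41.5 km
Location E: residuals P 0.0, Q 0.0, R 0.0 → max 0.0 km
Only Location E has all residuals ≈ 0.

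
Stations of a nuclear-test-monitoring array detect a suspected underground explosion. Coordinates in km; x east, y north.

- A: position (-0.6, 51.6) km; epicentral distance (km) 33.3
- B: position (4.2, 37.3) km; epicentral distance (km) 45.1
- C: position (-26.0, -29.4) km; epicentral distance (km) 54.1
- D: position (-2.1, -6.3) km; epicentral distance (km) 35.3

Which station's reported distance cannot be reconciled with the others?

Solve using three stations at a time. Using A, C, D (subtract circle equations pairwise → linear system) gives (x, y) ≈ (-19.6, 24.3).
Distances from that point to each station vs reported:
  A: calculated 33.3 vs reported 33.3 → residual 0.0 km
  B: calculated 27.1 vs reported 45.1 → residual 18.0 km
  C: calculated 54.1 vs reported 54.1 → residual 0.0 km
  D: calculated 35.3 vs reported 35.3 → residual 0.0 km
A, C, D are mutually consistent (residuals ≈ 0); B is off by 18.0 km.

B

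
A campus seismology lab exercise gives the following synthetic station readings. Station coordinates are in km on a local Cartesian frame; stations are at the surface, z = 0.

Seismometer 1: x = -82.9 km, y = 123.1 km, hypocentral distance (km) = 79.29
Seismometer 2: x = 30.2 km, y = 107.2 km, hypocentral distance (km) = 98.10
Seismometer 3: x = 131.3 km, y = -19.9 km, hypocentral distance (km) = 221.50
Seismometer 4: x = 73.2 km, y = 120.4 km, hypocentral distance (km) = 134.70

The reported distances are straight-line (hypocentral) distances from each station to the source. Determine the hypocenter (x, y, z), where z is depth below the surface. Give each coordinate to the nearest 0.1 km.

Each station gives a sphere (x−x_i)² + (y−y_i)² + z² = d_i² (stations at z=0).
Subtracting the Seismometer 1 sphere from Seismometer 2 and Seismometer 3: z² cancels, leaving linear equations in x and y:
226.2 x − 31.8 y = -12958.85
428.4 x − 286.0 y = -47165.67
Solving: x ≈ -43.203, y ≈ 100.202 km (keep extra digits for the depth step; rounded: -43.2, 100.2).
Then from the Seismometer 1 sphere: z² = 79.29² − (x + 82.9)² − (y − 123.1)² with x = -43.203, y = 100.202, so z ≈ 64.705 ≈ 64.7 km.
Check against Seismometer 4 (with the unrounded solution): distance 134.70 ≈ 134.70 km. ✓

x ≈ -43.2 km, y ≈ 100.2 km, depth ≈ 64.7 km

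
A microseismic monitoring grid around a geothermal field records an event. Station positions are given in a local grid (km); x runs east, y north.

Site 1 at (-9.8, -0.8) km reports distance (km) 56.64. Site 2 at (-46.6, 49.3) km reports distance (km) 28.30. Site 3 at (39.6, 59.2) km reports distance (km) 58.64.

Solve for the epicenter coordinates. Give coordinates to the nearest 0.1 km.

Circle about each station: (x + 9.8)² + (y + 0.8)² = 56.64²; (x + 46.6)² + (y − 49.3)² = 28.30²; (x − 39.6)² + (y − 59.2)² = 58.64².
Subtracting the Site 1 equation from the Site 2 and Site 3 equations removes the quadratic terms:
-73.6 x + 100.2 y = 6912.57
98.8 x + 120.0 y = 4745.56
Solving the 2×2 system: x ≈ -18.9, y ≈ 55.1 km.

-18.9 km east, 55.1 km north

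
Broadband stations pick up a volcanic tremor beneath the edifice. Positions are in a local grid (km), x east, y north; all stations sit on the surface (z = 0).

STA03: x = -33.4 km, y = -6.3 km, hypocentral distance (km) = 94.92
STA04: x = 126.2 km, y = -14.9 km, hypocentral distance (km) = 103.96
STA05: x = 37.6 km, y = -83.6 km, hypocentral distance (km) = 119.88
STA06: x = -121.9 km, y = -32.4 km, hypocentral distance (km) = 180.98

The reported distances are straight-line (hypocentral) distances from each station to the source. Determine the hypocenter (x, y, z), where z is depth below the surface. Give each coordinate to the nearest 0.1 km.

(42.8, 27.1, 45.7)

Each station gives a sphere (x−x_i)² + (y−y_i)² + z² = d_i² (stations at z=0).
Subtracting the STA03 sphere from STA04 and STA05: z² cancels, leaving linear equations in x and y:
319.2 x − 17.2 y = 13195.32
142.0 x − 154.6 y = 1886.06
Solving: x ≈ 42.800, y ≈ 27.112 km (keep extra digits for the depth step; rounded: 42.8, 27.1).
Then from the STA03 sphere: z² = 94.92² − (x + 33.4)² − (y + 6.3)² with x = 42.800, y = 27.112, so z ≈ 45.684 ≈ 45.7 km.
Check against STA06 (with the unrounded solution): distance 180.98 ≈ 180.98 km. ✓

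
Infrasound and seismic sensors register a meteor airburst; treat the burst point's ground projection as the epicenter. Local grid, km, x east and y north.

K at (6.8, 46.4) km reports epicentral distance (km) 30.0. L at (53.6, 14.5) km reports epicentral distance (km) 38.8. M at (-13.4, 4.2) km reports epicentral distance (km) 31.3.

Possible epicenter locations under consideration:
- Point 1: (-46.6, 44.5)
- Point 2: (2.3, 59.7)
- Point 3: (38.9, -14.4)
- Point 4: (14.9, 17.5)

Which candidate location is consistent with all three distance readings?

Point 4

For each candidate, compare |candidate − station| to the reported distance:
Point 1: residuals K 23.4, L 65.8, M 20.9 → max 65.8 km
Point 2: residuals K 16.0, L 29.6, M 26.4 → max 29.6 km
Point 3: residuals K 38.8, L 6.4, M 24.2 → max 38.8 km
Point 4: residuals K 0.0, L 0.0, M 0.0 → max 0.0 km
Only Point 4 has all residuals ≈ 0.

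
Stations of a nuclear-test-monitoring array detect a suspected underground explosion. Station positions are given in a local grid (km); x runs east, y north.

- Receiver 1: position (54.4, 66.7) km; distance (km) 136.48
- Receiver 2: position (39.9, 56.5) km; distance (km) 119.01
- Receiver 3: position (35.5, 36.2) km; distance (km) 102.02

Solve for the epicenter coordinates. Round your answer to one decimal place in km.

x ≈ -43.3 km, y ≈ -28.6 km

Circle about each station: (x − 54.4)² + (y − 66.7)² = 136.48²; (x − 39.9)² + (y − 56.5)² = 119.01²; (x − 35.5)² + (y − 36.2)² = 102.02².
Subtracting the Receiver 1 equation from the Receiver 2 and Receiver 3 equations removes the quadratic terms:
-29.0 x − 20.4 y = 1839.42
-37.8 x − 61.0 y = 3381.15
Solving the 2×2 system: x ≈ -43.3, y ≈ -28.6 km.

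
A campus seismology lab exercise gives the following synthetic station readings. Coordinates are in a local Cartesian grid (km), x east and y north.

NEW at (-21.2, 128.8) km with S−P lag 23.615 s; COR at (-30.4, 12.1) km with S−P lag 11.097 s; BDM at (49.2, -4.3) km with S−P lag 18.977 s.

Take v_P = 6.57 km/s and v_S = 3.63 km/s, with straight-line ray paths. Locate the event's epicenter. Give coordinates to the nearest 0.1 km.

Distance from S−P lag: d = Δt · v_P v_S / (v_P − v_S) = Δt · (6.57·3.63)/(6.57−3.63) ≈ 8.1119·Δt.
So d_NEW = 191.56, d_COR = 90.02, d_BDM = 153.94 km.
Circle about each station: (x + 21.2)² + (y − 128.8)² = 191.56²; (x + 30.4)² + (y − 12.1)² = 90.02²; (x − 49.2)² + (y + 4.3)² = 153.94².
Subtracting the NEW equation from the COR and BDM equations removes the quadratic terms:
-18.4 x − 233.4 y = 12623.32
140.8 x − 266.2 y = -1602.04
Solving the 2×2 system: x ≈ -98.9, y ≈ -46.3 km.

-98.9 km east, -46.3 km north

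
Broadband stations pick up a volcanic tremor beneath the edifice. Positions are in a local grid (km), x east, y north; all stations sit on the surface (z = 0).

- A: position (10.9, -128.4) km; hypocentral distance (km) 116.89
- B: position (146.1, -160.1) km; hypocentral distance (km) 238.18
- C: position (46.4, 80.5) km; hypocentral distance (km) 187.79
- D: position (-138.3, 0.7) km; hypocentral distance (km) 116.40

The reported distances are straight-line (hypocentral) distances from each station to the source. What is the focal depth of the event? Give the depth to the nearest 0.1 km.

depth ≈ 62.1 km

Each station gives a sphere (x−x_i)² + (y−y_i)² + z² = d_i² (stations at z=0).
Subtracting the A sphere from B and C: z² cancels, leaving linear equations in x and y:
270.4 x − 63.4 y = -12694.59
71.0 x + 417.8 y = -29573.97
Solving: x ≈ -61.109, y ≈ -60.400 km (keep extra digits for the depth step; rounded: -61.1, -60.4).
Then from the A sphere: z² = 116.89² − (x − 10.9)² − (y + 128.4)² with x = -61.109, y = -60.400, so z ≈ 62.080 ≈ 62.1 km.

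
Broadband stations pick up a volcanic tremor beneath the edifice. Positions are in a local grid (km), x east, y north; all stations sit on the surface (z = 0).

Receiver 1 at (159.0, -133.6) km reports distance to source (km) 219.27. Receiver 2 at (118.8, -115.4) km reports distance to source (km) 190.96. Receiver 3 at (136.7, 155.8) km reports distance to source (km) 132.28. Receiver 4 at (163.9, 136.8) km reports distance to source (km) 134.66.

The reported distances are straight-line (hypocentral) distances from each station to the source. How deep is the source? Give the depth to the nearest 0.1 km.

Each station gives a sphere (x−x_i)² + (y−y_i)² + z² = d_i² (stations at z=0).
Subtracting the Receiver 1 sphere from Receiver 2 and Receiver 3: z² cancels, leaving linear equations in x and y:
-80.4 x + 36.4 y = -4085.75
-44.6 x + 578.8 y = 30411.90
Solving: x ≈ 77.303, y ≈ 58.500 km (keep extra digits for the depth step; rounded: 77.3, 58.5).
Then from the Receiver 1 sphere: z² = 219.27² − (x − 159.0)² − (y + 133.6)² with x = 77.303, y = 58.500, so z ≈ 67.101 ≈ 67.1 km.
Check against Receiver 4 (with the unrounded solution): distance 134.66 ≈ 134.66 km. ✓

z ≈ 67.1 km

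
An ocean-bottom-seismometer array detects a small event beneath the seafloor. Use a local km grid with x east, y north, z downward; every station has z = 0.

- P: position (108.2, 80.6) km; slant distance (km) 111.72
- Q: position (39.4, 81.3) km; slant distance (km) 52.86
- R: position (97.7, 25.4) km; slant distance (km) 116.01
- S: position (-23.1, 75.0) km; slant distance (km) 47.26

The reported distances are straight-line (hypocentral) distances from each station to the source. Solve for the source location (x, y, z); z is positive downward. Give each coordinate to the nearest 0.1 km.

x ≈ 3.4 km, y ≈ 80.8 km, depth ≈ 38.7 km

Each station gives a sphere (x−x_i)² + (y−y_i)² + z² = d_i² (stations at z=0).
Subtracting the P sphere from Q and R: z² cancels, leaving linear equations in x and y:
-137.6 x + 1.4 y = -354.37
-21.0 x − 110.4 y = -8990.11
Solving: x ≈ 3.397, y ≈ 80.786 km (keep extra digits for the depth step; rounded: 3.4, 80.8).
Then from the P sphere: z² = 111.72² − (x − 108.2)² − (y − 80.6)² with x = 3.397, y = 80.786, so z ≈ 38.700 ≈ 38.7 km.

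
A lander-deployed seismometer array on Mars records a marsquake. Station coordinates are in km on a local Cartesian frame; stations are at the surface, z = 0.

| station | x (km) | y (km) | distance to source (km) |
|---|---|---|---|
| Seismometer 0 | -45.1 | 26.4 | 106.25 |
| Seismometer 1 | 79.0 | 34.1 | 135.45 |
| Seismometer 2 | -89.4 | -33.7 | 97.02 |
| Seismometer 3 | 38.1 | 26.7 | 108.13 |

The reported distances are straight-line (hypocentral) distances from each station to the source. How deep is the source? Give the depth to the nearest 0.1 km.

z ≈ 37.8 km

Each station gives a sphere (x−x_i)² + (y−y_i)² + z² = d_i² (stations at z=0).
Subtracting the Seismometer 0 sphere from Seismometer 1 and Seismometer 2: z² cancels, leaving linear equations in x and y:
248.2 x + 15.4 y = -2384.80
-88.6 x − 120.2 y = 8273.26
Solving: x ≈ -5.594, y ≈ -64.706 km (keep extra digits for the depth step; rounded: -5.6, -64.7).
Then from the Seismometer 0 sphere: z² = 106.25² − (x + 45.1)² − (y − 26.4)² with x = -5.594, y = -64.706, so z ≈ 37.789 ≈ 37.8 km.
Check against Seismometer 3 (with the unrounded solution): distance 108.13 ≈ 108.13 km. ✓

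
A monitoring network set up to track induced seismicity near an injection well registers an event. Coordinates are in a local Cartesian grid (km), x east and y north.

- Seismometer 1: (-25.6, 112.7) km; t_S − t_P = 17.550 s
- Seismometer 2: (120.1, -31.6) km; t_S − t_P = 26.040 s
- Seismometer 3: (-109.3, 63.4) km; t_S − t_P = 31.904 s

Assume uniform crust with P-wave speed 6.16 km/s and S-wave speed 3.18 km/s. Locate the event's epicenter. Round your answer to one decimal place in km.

Distance from S−P lag: d = Δt · v_P v_S / (v_P − v_S) = Δt · (6.16·3.18)/(6.16−3.18) ≈ 6.5734·Δt.
So d_Seismometer 1 = 115.36, d_Seismometer 2 = 171.17, d_Seismometer 3 = 209.72 km.
Circle about each station: (x + 25.6)² + (y − 112.7)² = 115.36²; (x − 120.1)² + (y + 31.6)² = 171.17²; (x + 109.3)² + (y − 63.4)² = 209.72².
Subtracting the Seismometer 1 equation from the Seismometer 2 and Seismometer 3 equations removes the quadratic terms:
291.4 x − 288.6 y = -13925.32
-167.4 x − 98.6 y = -28065.15
Solving the 2×2 system: x ≈ 87.3, y ≈ 136.4 km.

(87.3, 136.4)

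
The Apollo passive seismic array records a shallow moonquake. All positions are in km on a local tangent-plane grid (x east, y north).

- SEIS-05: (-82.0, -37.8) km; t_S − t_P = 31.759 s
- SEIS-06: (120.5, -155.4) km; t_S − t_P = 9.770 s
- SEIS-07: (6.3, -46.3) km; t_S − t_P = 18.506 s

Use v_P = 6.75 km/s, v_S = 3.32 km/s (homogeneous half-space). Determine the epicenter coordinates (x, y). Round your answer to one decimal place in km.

x ≈ 118.4 km, y ≈ -91.6 km

Distance from S−P lag: d = Δt · v_P v_S / (v_P − v_S) = Δt · (6.75·3.32)/(6.75−3.32) ≈ 6.5335·Δt.
So d_SEIS-05 = 207.50, d_SEIS-06 = 63.83, d_SEIS-07 = 120.91 km.
Circle about each station: (x + 82.0)² + (y + 37.8)² = 207.50²; (x − 120.5)² + (y + 155.4)² = 63.83²; (x − 6.3)² + (y + 46.3)² = 120.91².
Subtracting pairs of circle equations eliminates x²+y² and gives linear equations (the radical axes):
405.0 x − 235.2 y = 69498.55
176.6 x − 17.0 y = 22467.56
Solving the 2×2 system: x ≈ 118.4, y ≈ -91.6 km.
Check against SEIS-05 (with the unrounded x, y): √((x + 82.0)²+(y + 37.8)²) = 207.50 ≈ 207.50 km. ✓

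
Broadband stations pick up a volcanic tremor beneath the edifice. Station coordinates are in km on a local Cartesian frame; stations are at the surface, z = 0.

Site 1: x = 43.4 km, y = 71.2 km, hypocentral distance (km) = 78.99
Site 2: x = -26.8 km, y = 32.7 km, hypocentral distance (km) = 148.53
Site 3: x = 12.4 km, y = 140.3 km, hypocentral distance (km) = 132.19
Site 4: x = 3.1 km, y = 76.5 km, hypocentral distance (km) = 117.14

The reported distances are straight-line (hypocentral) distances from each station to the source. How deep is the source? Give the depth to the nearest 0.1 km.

Each station gives a sphere (x−x_i)² + (y−y_i)² + z² = d_i² (stations at z=0).
Subtracting the Site 1 sphere from Site 2 and Site 3: z² cancels, leaving linear equations in x and y:
-140.4 x − 77.0 y = -20987.21
-62.0 x + 138.2 y = 1650.07
Solving: x ≈ 114.710, y ≈ 63.402 km (keep extra digits for the depth step; rounded: 114.7, 63.4).
Then from the Site 1 sphere: z² = 78.99² − (x − 43.4)² − (y − 71.2)² with x = 114.710, y = 63.402, so z ≈ 33.068 ≈ 33.1 km.

z ≈ 33.1 km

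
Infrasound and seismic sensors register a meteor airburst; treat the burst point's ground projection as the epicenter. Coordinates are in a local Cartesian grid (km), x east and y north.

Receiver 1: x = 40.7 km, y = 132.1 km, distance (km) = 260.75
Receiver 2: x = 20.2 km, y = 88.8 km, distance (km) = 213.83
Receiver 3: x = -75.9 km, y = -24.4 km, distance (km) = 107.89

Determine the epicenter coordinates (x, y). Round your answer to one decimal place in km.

(-25.9, -120.0)

Circle about each station: (x − 40.7)² + (y − 132.1)² = 260.75²; (x − 20.2)² + (y − 88.8)² = 213.83²; (x + 75.9)² + (y + 24.4)² = 107.89².
Subtracting pairs of circle equations eliminates x²+y² and gives linear equations (the radical axes):
-41.0 x − 86.6 y = 11453.87
-233.2 x − 313.0 y = 43599.58
Solving the 2×2 system: x ≈ -25.9, y ≈ -120.0 km.
Check against Receiver 1 (with the unrounded x, y): √((x − 40.7)²+(y − 132.1)²) = 260.75 ≈ 260.75 km. ✓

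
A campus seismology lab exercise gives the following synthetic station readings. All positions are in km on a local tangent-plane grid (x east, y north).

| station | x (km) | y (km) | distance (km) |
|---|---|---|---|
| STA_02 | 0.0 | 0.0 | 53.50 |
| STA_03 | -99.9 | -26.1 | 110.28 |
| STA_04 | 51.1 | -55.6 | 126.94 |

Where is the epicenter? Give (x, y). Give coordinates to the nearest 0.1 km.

-19.8 km east, 49.7 km north

Circle about each station: x² + y² = 53.50²; (x + 99.9)² + (y + 26.1)² = 110.28²; (x − 51.1)² + (y + 55.6)² = 126.94².
Subtracting the STA_02 equation from the STA_03 and STA_04 equations removes the quadratic terms:
-199.8 x − 52.2 y = 1361.79
102.2 x − 111.2 y = -7548.94
Solving the 2×2 system: x ≈ -19.8, y ≈ 49.7 km.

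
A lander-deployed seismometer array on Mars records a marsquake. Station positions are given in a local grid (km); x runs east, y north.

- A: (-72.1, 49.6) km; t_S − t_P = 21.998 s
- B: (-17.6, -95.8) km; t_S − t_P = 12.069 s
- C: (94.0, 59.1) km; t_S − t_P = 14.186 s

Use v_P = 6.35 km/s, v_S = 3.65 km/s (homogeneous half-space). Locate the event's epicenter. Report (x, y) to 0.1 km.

Distance from S−P lag: d = Δt · v_P v_S / (v_P − v_S) = Δt · (6.35·3.65)/(6.35−3.65) ≈ 8.5843·Δt.
So d_A = 188.84, d_B = 103.60, d_C = 121.78 km.
Circle about each station: (x + 72.1)² + (y − 49.6)² = 188.84²; (x + 17.6)² + (y + 95.8)² = 103.60²; (x − 94.0)² + (y − 59.1)² = 121.78².
Subtracting the A equation from the B and C equations removes the quadratic terms:
109.0 x − 290.8 y = 26756.42
332.2 x + 19.0 y = 25500.42
Solving the 2×2 system: x ≈ 80.3, y ≈ -61.9 km.

x ≈ 80.3 km, y ≈ -61.9 km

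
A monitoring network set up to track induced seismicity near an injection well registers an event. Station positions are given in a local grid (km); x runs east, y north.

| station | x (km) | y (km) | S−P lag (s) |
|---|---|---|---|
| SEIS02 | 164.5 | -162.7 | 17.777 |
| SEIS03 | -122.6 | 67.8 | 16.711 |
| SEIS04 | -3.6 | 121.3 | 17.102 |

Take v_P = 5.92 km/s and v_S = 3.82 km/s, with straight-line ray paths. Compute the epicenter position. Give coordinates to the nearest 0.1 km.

Distance from S−P lag: d = Δt · v_P v_S / (v_P − v_S) = Δt · (5.92·3.82)/(5.92−3.82) ≈ 10.7688·Δt.
So d_SEIS02 = 191.44, d_SEIS03 = 179.96, d_SEIS04 = 184.17 km.
Circle about each station: (x − 164.5)² + (y + 162.7)² = 191.44²; (x + 122.6)² + (y − 67.8)² = 179.96²; (x + 3.6)² + (y − 121.3)² = 184.17².
Subtracting the SEIS02 equation from the SEIS03 and SEIS04 equations removes the quadratic terms:
-574.2 x + 461.0 y = -29640.27
-336.2 x + 568.0 y = -36074.21
Solving the 2×2 system: x ≈ 1.2, y ≈ -62.8 km.

1.2 km east, -62.8 km north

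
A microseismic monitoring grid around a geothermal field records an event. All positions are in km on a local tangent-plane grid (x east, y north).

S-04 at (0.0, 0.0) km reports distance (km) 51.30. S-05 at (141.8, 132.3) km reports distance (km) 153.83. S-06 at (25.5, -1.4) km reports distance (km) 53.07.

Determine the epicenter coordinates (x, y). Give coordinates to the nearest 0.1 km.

Circle about each station: x² + y² = 51.30²; (x − 141.8)² + (y − 132.3)² = 153.83²; (x − 25.5)² + (y + 1.4)² = 53.07².
Subtracting pairs of circle equations eliminates x²+y² and gives linear equations (the radical axes):
283.6 x + 264.6 y = 16578.55
51.0 x − 2.8 y = 467.48
Solving the 2×2 system: x ≈ 11.9, y ≈ 49.9 km.
Check against S-04 (with the unrounded x, y): √(x²+y²) = 51.30 ≈ 51.30 km. ✓

11.9 km east, 49.9 km north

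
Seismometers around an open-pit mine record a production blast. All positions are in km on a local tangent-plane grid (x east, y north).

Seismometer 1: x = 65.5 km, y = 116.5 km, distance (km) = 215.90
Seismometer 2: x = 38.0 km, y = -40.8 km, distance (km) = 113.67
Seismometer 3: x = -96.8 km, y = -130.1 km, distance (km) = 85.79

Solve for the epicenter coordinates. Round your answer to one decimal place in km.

x ≈ -75.5 km, y ≈ -47.0 km

Circle about each station: (x − 65.5)² + (y − 116.5)² = 215.90²; (x − 38.0)² + (y + 40.8)² = 113.67²; (x + 96.8)² + (y + 130.1)² = 85.79².
Subtracting the Seismometer 1 equation from the Seismometer 2 and Seismometer 3 equations removes the quadratic terms:
-55.0 x − 314.6 y = 18938.08
-324.6 x − 493.2 y = 47686.64
Solving the 2×2 system: x ≈ -75.5, y ≈ -47.0 km.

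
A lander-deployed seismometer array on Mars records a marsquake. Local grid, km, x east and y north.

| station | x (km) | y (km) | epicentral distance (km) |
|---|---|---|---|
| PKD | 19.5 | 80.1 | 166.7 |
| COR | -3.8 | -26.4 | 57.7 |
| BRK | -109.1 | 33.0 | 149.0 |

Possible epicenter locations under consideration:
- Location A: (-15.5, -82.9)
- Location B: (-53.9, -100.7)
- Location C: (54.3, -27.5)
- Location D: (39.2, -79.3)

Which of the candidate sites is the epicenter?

For each candidate, compare |candidate − station| to the reported distance:
Location A: residuals PKD 0.0, COR 0.0, BRK 0.0 → max 0.0 km
Location B: residuals PKD 28.4, COR 31.9, BRK 4.4 → max 31.9 km
Location C: residuals PKD 53.6, COR 0.4, BRK 25.2 → max 53.6 km
Location D: residuals PKD 6.1, COR 10.5, BRK 37.0 → max 37.0 km
Only Location A has all residuals ≈ 0.

Location A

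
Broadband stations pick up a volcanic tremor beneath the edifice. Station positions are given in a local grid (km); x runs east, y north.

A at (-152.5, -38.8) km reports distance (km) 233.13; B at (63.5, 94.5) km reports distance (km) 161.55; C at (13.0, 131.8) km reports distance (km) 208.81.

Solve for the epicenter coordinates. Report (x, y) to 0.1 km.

79.0 km east, -66.3 km north

Circle about each station: (x + 152.5)² + (y + 38.8)² = 233.13²; (x − 63.5)² + (y − 94.5)² = 161.55²; (x − 13.0)² + (y − 131.8)² = 208.81².
Subtracting the A equation from the B and C equations removes the quadratic terms:
432.0 x + 266.6 y = 16452.00
331.0 x + 341.2 y = 3526.53
Solving the 2×2 system: x ≈ 79.0, y ≈ -66.3 km.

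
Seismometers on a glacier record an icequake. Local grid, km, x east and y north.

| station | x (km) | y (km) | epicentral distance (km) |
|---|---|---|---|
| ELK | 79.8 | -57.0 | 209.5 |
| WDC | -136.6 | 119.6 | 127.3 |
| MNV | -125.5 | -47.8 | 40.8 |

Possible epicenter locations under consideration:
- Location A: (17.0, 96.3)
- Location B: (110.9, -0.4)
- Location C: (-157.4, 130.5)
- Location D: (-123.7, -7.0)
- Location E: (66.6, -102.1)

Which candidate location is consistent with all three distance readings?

Location D

For each candidate, compare |candidate − station| to the reported distance:
Location A: residuals ELK 43.8, WDC 28.1, MNV 161.9 → max 161.9 km
Location B: residuals ELK 144.9, WDC 147.8, MNV 200.3 → max 200.3 km
Location C: residuals ELK 92.9, WDC 103.8, MNV 140.3 → max 140.3 km
Location D: residuals ELK 0.1, WDC 0.0, MNV 0.0 → max 0.1 km
Location E: residuals ELK 162.5, WDC 173.4, MNV 158.8 → max 173.4 km
Only Location D has all residuals ≈ 0.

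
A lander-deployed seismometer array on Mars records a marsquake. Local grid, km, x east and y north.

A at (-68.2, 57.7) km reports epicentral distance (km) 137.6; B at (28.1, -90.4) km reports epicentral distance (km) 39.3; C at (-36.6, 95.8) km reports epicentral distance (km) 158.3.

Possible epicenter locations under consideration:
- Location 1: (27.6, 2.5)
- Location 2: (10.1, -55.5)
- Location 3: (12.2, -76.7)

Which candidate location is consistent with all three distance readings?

Location 2

For each candidate, compare |candidate − station| to the reported distance:
Location 1: residuals A 27.0, B 53.6, C 45.0 → max 53.6 km
Location 2: residuals A 0.0, B 0.0, C 0.0 → max 0.0 km
Location 3: residuals A 19.0, B 18.3, C 21.0 → max 21.0 km
Only Location 2 has all residuals ≈ 0.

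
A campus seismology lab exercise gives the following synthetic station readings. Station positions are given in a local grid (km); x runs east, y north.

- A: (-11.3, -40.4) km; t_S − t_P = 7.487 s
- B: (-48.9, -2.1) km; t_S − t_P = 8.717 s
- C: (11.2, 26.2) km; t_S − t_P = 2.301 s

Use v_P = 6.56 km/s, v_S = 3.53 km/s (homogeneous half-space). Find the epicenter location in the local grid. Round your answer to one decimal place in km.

16.7 km east, 9.5 km north

Distance from S−P lag: d = Δt · v_P v_S / (v_P − v_S) = Δt · (6.56·3.53)/(6.56−3.53) ≈ 7.6425·Δt.
So d_A = 57.22, d_B = 66.62, d_C = 17.59 km.
Circle about each station: (x + 11.3)² + (y + 40.4)² = 57.22²; (x + 48.9)² + (y + 2.1)² = 66.62²; (x − 11.2)² + (y − 26.2)² = 17.59².
Subtracting the A equation from the B and C equations removes the quadratic terms:
-75.2 x + 76.6 y = -528.33
45.0 x + 133.2 y = 2016.75
Solving the 2×2 system: x ≈ 16.7, y ≈ 9.5 km.
Check against A (with the unrounded x, y): √((x + 11.3)²+(y + 40.4)²) = 57.22 ≈ 57.22 km. ✓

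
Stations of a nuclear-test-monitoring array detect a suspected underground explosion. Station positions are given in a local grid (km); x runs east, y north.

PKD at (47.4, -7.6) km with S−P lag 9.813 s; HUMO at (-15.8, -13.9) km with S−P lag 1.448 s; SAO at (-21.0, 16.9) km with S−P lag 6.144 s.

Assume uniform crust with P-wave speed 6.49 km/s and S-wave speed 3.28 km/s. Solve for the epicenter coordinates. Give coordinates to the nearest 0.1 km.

Distance from S−P lag: d = Δt · v_P v_S / (v_P − v_S) = Δt · (6.49·3.28)/(6.49−3.28) ≈ 6.6315·Δt.
So d_PKD = 65.08, d_HUMO = 9.60, d_SAO = 40.74 km.
Circle about each station: (x − 47.4)² + (y + 7.6)² = 65.08²; (x + 15.8)² + (y + 13.9)² = 9.60²; (x + 21.0)² + (y − 16.9)² = 40.74².
Subtracting pairs of circle equations eliminates x²+y² and gives linear equations (the radical axes):
-126.4 x − 12.6 y = 2281.58
-136.8 x + 49.0 y = 997.75
Solving the 2×2 system: x ≈ -15.7, y ≈ -23.5 km.

x ≈ -15.7 km, y ≈ -23.5 km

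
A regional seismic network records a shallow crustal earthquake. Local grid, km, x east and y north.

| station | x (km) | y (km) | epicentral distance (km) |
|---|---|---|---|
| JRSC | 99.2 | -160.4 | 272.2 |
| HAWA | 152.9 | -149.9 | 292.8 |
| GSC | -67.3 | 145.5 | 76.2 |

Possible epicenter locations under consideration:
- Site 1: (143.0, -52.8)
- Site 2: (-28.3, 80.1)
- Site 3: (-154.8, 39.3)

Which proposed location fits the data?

For each candidate, compare |candidate − station| to the reported distance:
Site 1: residuals JRSC 156.0, HAWA 195.2, GSC 212.8 → max 212.8 km
Site 2: residuals JRSC 0.0, HAWA 0.0, GSC 0.1 → max 0.1 km
Site 3: residuals JRSC 50.9, HAWA 68.4, GSC 61.4 → max 68.4 km
Only Site 2 has all residuals ≈ 0.

Site 2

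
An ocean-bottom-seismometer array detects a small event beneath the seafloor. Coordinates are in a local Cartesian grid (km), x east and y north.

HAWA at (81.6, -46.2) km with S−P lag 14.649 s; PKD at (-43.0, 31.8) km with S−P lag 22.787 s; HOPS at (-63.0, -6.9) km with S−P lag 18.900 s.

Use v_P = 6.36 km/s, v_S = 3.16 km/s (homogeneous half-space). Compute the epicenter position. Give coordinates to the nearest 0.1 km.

Distance from S−P lag: d = Δt · v_P v_S / (v_P − v_S) = Δt · (6.36·3.16)/(6.36−3.16) ≈ 6.2805·Δt.
So d_HAWA = 92.00, d_PKD = 143.11, d_HOPS = 118.70 km.
Circle about each station: (x − 81.6)² + (y + 46.2)² = 92.00²; (x + 43.0)² + (y − 31.8)² = 143.11²; (x + 63.0)² + (y + 6.9)² = 118.70².
Subtracting the HAWA equation from the PKD and HOPS equations removes the quadratic terms:
-249.2 x + 156.0 y = -17949.23
-289.2 x + 78.6 y = -10402.08
Solving the 2×2 system: x ≈ 8.3, y ≈ -101.8 km.
Check against HAWA (with the unrounded x, y): √((x − 81.6)²+(y + 46.2)²) = 92.00 ≈ 92.00 km. ✓

(8.3, -101.8)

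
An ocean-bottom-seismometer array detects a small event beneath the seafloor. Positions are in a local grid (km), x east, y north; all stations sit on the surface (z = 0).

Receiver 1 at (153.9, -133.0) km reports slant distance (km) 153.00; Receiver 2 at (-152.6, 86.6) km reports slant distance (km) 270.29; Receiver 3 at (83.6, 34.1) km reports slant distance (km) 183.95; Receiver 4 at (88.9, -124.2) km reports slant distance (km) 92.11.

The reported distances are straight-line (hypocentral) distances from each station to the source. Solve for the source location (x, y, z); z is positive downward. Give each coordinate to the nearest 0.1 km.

Each station gives a sphere (x−x_i)² + (y−y_i)² + z² = d_i² (stations at z=0).
Subtracting the Receiver 1 sphere from Receiver 2 and Receiver 3: z² cancels, leaving linear equations in x and y:
-613.0 x + 439.2 y = -60235.57
-140.6 x + 334.2 y = -43651.04
Solving: x ≈ 6.702, y ≈ -127.794 km (keep extra digits for the depth step; rounded: 6.7, -127.8).
Then from the Receiver 1 sphere: z² = 153.00² − (x − 153.9)² − (y + 133.0)² with x = 6.702, y = -127.794, so z ≈ 41.408 ≈ 41.4 km.

(6.7, -127.8, 41.4)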